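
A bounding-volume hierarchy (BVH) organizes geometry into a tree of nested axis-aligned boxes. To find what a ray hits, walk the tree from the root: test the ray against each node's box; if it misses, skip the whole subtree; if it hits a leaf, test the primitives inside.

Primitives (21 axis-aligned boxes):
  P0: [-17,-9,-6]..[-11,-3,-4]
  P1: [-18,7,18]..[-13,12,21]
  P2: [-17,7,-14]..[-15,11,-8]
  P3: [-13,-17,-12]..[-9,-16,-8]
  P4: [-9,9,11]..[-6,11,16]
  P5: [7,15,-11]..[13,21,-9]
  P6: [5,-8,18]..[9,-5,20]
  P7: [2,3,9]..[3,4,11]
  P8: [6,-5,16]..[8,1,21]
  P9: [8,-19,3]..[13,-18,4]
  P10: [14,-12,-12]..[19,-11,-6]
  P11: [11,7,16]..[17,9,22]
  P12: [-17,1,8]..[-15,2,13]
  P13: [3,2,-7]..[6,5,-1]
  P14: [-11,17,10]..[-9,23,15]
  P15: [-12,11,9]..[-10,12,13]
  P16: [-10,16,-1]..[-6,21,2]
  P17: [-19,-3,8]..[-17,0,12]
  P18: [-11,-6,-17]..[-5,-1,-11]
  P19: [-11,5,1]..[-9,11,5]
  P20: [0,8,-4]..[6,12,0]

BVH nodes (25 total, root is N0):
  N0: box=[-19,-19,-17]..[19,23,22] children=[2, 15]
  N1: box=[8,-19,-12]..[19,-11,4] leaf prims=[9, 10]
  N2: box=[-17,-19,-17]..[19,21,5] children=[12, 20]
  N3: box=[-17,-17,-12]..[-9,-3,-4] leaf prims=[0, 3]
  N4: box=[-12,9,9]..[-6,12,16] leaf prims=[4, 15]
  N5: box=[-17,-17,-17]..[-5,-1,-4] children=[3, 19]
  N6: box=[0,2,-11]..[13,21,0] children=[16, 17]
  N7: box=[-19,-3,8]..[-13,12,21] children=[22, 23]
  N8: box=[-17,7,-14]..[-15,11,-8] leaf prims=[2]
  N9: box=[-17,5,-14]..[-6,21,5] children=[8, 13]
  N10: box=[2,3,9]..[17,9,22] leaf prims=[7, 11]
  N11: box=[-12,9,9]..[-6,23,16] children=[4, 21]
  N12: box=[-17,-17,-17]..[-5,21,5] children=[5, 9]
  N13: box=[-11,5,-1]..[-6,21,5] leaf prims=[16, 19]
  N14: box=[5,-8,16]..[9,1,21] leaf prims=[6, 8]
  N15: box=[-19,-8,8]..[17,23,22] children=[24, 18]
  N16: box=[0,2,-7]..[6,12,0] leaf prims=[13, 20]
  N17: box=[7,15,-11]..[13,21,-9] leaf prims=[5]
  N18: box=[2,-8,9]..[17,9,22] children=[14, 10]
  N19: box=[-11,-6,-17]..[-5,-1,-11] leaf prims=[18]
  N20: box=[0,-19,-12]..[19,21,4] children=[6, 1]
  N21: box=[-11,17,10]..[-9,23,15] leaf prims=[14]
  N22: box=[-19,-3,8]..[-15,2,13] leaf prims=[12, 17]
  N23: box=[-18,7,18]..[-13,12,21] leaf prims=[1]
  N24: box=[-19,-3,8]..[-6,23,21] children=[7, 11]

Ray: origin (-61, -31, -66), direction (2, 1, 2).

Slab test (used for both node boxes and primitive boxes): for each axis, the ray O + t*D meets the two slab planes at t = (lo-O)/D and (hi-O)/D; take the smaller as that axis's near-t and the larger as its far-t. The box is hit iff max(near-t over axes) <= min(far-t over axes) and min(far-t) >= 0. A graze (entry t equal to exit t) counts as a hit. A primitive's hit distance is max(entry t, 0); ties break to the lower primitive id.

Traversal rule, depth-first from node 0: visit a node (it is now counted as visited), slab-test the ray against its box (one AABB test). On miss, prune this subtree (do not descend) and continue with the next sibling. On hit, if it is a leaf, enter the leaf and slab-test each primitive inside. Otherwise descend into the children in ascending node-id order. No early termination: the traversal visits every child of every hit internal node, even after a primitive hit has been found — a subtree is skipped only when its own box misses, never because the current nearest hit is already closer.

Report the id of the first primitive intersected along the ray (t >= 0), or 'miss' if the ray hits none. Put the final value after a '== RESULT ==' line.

Walk:
N0 x:[21,40] y:[12,54] z:[49/2,44] -> hit [49/2,40], descend [2, 15]
  N2 x:[22,40] y:[12,52] z:[49/2,71/2] -> hit [49/2,71/2], descend [12, 20]
    N12 x:[22,28] y:[14,52] z:[49/2,71/2] -> hit [49/2,28], descend [5, 9]
      N5 x:[22,28] y:[14,30] z:[49/2,31] -> hit [49/2,28], descend [3, 19]
        N3 x:[22,26] y:[14,28] z:[27,31] -> miss, prune
        N19 x:[25,28] y:[25,30] z:[49/2,55/2] -> hit [25,55/2] leaf, test {P18@t=25}
      N9 x:[22,55/2] y:[36,52] z:[26,71/2] -> miss, prune
    N20 x:[61/2,40] y:[12,52] z:[27,35] -> hit [61/2,35], descend [1, 6]
      N1 x:[69/2,40] y:[12,20] z:[27,35] -> miss, prune
      N6 x:[61/2,37] y:[33,52] z:[55/2,33] -> hit [33,33], descend [16, 17]
        N16 x:[61/2,67/2] y:[33,43] z:[59/2,33] -> hit [33,33] leaf, test {P13(miss), P20(miss)}
        N17 x:[34,37] y:[46,52] z:[55/2,57/2] -> miss, prune
  N15 x:[21,39] y:[23,54] z:[37,44] -> hit [37,39], descend [18, 24]
    N18 x:[63/2,39] y:[23,40] z:[75/2,44] -> hit [75/2,39], descend [10, 14]
      N10 x:[63/2,39] y:[34,40] z:[75/2,44] -> hit [75/2,39] leaf, test {P7(miss), P11(miss)}
      N14 x:[33,35] y:[23,32] z:[41,87/2] -> miss, prune
    N24 x:[21,55/2] y:[28,54] z:[37,87/2] -> miss, prune

Visited [0, 2, 12, 5, 3, 19, 9, 20, 1, 6, 16, 17, 15, 18, 10, 14, 24]. Tests: 17 box, 3 leaf. Nearest: P18.

== RESULT ==
18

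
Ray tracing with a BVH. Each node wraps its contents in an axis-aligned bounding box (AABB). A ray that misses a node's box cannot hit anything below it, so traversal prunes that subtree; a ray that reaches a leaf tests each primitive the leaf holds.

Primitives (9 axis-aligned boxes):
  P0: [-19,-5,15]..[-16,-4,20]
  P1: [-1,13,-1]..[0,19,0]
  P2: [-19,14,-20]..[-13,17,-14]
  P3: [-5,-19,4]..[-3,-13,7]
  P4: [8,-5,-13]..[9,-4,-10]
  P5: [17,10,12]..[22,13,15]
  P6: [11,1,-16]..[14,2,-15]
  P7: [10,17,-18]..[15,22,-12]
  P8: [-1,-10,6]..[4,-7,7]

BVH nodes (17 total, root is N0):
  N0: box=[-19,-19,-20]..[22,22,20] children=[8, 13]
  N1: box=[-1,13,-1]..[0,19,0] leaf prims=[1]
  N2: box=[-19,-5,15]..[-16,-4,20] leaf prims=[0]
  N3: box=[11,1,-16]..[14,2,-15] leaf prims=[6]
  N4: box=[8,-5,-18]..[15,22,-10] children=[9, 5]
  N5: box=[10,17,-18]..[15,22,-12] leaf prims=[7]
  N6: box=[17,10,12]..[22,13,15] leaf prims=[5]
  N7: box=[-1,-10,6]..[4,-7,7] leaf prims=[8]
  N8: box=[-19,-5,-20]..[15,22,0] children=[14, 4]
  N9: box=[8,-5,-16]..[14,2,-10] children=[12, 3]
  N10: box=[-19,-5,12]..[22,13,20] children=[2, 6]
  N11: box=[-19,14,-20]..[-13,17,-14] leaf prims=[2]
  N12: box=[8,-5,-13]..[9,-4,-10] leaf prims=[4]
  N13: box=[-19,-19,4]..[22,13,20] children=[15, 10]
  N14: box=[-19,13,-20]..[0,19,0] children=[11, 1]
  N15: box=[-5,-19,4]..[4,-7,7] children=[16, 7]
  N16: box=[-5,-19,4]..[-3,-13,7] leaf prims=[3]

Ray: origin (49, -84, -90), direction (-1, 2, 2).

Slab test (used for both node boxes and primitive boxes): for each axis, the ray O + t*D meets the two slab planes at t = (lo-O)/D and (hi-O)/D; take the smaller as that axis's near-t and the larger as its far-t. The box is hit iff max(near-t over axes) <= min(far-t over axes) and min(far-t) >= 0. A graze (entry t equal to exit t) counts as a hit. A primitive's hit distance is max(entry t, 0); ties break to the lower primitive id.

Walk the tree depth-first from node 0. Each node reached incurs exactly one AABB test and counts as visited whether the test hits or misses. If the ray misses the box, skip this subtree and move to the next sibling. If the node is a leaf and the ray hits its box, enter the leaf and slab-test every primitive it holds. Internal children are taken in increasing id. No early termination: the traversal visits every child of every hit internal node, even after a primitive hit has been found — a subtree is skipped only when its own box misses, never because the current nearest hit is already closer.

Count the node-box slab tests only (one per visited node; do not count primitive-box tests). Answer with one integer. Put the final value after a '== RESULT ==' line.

Traverse from the root:
N0 x:[27,68] y:[65/2,53] z:[35,55] -> hit [35,53], descend [8, 13]
  N8 x:[34,68] y:[79/2,53] z:[35,45] -> hit [79/2,45], descend [4, 14]
    N4 x:[34,41] y:[79/2,53] z:[36,40] -> hit [79/2,40], descend [5, 9]
      N5 x:[34,39] y:[101/2,53] z:[36,39] -> miss, prune
      N9 x:[35,41] y:[79/2,43] z:[37,40] -> hit [79/2,40], descend [3, 12]
        N3 x:[35,38] y:[85/2,43] z:[37,75/2] -> miss, prune
        N12 x:[40,41] y:[79/2,40] z:[77/2,40] -> hit [40,40] leaf, test {P4@t=40}
    N14 x:[49,68] y:[97/2,103/2] z:[35,45] -> miss, prune
  N13 x:[27,68] y:[65/2,97/2] z:[47,55] -> hit [47,97/2], descend [10, 15]
    N10 x:[27,68] y:[79/2,97/2] z:[51,55] -> miss, prune
    N15 x:[45,54] y:[65/2,77/2] z:[47,97/2] -> miss, prune

Summary -> nodes [0, 8, 4, 5, 9, 3, 12, 14, 13, 10, 15]; box-tests=11; leaf-entries=1; first=P4

== RESULT ==
11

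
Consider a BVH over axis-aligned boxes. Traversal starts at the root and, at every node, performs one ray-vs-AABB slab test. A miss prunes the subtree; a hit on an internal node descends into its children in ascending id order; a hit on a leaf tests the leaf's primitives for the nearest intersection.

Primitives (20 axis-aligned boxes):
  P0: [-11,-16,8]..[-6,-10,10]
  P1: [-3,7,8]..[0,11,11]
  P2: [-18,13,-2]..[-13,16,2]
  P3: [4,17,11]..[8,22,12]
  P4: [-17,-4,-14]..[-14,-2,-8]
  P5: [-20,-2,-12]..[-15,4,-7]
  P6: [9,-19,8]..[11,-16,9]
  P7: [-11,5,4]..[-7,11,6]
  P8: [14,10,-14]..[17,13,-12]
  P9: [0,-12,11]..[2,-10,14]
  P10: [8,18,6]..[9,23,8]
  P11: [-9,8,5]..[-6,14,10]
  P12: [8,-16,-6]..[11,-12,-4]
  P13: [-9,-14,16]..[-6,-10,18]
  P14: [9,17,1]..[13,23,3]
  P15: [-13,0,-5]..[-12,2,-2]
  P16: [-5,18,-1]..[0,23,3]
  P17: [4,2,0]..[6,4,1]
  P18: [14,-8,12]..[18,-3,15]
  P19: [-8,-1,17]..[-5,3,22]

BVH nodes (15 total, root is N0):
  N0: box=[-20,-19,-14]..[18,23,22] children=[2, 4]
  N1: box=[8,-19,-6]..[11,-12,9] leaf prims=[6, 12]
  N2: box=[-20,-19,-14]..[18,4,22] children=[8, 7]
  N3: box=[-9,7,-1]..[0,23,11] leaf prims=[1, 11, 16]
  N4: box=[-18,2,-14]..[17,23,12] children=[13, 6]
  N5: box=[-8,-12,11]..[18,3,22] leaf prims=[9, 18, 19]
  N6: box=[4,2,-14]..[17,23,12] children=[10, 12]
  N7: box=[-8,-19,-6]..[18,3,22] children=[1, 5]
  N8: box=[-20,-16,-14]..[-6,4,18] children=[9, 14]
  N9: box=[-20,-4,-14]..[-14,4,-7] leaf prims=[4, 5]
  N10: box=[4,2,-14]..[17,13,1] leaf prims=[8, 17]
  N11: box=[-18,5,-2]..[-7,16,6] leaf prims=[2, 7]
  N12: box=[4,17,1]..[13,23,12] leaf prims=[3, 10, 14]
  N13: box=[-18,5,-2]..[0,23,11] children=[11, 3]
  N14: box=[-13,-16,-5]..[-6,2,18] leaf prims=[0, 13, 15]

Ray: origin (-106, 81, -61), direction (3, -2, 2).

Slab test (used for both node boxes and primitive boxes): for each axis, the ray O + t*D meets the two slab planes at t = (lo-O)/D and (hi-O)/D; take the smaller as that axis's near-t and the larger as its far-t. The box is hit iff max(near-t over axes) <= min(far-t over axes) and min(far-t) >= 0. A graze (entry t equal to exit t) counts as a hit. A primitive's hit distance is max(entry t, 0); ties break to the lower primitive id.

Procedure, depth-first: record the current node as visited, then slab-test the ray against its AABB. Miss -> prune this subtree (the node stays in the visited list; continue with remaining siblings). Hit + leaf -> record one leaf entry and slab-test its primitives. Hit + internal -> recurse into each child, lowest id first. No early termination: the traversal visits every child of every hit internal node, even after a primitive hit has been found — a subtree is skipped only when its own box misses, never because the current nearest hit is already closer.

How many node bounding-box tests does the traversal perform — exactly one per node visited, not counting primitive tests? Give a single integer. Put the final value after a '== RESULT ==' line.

Trace the traversal:
N0 x:[86/3,124/3] y:[29,50] z:[47/2,83/2] -> hit [29,124/3], descend [2, 4]
  N2 x:[86/3,124/3] y:[77/2,50] z:[47/2,83/2] -> hit [77/2,124/3], descend [7, 8]
    N7 x:[98/3,124/3] y:[39,50] z:[55/2,83/2] -> hit [39,124/3], descend [1, 5]
      N1 x:[38,39] y:[93/2,50] z:[55/2,35] -> miss, prune
      N5 x:[98/3,124/3] y:[39,93/2] z:[36,83/2] -> hit [39,124/3] leaf, test {P9(miss), P18(miss), P19(miss)}
    N8 x:[86/3,100/3] y:[77/2,97/2] z:[47/2,79/2] -> miss, prune
  N4 x:[88/3,41] y:[29,79/2] z:[47/2,73/2] -> hit [88/3,73/2], descend [6, 13]
    N6 x:[110/3,41] y:[29,79/2] z:[47/2,73/2] -> miss, prune
    N13 x:[88/3,106/3] y:[29,38] z:[59/2,36] -> hit [59/2,106/3], descend [3, 11]
      N3 x:[97/3,106/3] y:[29,37] z:[30,36] -> hit [97/3,106/3] leaf, test {P1@t=35, P11(miss), P16(miss)}
      N11 x:[88/3,33] y:[65/2,38] z:[59/2,67/2] -> hit [65/2,33] leaf, test {P2(miss), P7(miss)}

Summary -> nodes [0, 2, 7, 1, 5, 8, 4, 6, 13, 3, 11]; box-tests=11; leaf-entries=3; first=P1

== RESULT ==
11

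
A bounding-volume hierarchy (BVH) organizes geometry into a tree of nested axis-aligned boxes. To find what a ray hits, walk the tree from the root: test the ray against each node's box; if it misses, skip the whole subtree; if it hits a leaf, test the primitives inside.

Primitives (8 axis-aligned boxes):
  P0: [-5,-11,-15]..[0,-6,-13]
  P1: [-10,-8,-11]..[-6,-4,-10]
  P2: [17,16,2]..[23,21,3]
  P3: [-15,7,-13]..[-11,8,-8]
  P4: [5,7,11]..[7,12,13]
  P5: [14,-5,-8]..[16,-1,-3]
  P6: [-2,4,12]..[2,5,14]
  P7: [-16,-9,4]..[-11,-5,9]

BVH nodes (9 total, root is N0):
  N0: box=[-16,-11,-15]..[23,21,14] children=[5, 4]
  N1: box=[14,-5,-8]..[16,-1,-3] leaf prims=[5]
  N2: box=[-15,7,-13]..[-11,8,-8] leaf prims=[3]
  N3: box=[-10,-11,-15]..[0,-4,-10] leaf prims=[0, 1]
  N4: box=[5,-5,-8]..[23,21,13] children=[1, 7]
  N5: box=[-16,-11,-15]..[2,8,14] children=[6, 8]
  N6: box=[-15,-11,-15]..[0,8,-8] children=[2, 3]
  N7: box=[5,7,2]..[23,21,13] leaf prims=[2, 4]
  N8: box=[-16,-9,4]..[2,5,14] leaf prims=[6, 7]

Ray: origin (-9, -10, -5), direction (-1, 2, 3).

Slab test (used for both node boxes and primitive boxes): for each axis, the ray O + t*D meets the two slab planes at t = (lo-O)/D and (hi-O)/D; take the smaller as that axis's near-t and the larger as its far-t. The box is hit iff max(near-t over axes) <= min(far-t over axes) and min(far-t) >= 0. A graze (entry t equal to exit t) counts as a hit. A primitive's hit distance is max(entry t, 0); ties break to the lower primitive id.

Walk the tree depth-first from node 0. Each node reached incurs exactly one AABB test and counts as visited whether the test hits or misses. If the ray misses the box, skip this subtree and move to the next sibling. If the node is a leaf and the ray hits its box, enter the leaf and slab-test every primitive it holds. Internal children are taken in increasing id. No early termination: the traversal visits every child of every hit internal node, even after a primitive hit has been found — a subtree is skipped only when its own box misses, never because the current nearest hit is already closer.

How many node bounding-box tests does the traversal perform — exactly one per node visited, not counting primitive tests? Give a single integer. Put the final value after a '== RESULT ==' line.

Walk:
N0 x:[-32,7] y:[-1/2,31/2] z:[-10/3,19/3] -> hit [-1/2,19/3], descend [4, 5]
  N4 x:[-32,-14] y:[5/2,31/2] z:[-1,6] -> miss, prune
  N5 x:[-11,7] y:[-1/2,9] z:[-10/3,19/3] -> hit [-1/2,19/3], descend [6, 8]
    N6 x:[-9,6] y:[-1/2,9] z:[-10/3,-1] -> miss, prune
    N8 x:[-11,7] y:[1/2,15/2] z:[3,19/3] -> hit [3,19/3] leaf, test {P6(miss), P7(miss)}

5 AABB tests over nodes [0, 4, 5, 6, 8]; 1 leaf entered; closest miss.

== RESULT ==
5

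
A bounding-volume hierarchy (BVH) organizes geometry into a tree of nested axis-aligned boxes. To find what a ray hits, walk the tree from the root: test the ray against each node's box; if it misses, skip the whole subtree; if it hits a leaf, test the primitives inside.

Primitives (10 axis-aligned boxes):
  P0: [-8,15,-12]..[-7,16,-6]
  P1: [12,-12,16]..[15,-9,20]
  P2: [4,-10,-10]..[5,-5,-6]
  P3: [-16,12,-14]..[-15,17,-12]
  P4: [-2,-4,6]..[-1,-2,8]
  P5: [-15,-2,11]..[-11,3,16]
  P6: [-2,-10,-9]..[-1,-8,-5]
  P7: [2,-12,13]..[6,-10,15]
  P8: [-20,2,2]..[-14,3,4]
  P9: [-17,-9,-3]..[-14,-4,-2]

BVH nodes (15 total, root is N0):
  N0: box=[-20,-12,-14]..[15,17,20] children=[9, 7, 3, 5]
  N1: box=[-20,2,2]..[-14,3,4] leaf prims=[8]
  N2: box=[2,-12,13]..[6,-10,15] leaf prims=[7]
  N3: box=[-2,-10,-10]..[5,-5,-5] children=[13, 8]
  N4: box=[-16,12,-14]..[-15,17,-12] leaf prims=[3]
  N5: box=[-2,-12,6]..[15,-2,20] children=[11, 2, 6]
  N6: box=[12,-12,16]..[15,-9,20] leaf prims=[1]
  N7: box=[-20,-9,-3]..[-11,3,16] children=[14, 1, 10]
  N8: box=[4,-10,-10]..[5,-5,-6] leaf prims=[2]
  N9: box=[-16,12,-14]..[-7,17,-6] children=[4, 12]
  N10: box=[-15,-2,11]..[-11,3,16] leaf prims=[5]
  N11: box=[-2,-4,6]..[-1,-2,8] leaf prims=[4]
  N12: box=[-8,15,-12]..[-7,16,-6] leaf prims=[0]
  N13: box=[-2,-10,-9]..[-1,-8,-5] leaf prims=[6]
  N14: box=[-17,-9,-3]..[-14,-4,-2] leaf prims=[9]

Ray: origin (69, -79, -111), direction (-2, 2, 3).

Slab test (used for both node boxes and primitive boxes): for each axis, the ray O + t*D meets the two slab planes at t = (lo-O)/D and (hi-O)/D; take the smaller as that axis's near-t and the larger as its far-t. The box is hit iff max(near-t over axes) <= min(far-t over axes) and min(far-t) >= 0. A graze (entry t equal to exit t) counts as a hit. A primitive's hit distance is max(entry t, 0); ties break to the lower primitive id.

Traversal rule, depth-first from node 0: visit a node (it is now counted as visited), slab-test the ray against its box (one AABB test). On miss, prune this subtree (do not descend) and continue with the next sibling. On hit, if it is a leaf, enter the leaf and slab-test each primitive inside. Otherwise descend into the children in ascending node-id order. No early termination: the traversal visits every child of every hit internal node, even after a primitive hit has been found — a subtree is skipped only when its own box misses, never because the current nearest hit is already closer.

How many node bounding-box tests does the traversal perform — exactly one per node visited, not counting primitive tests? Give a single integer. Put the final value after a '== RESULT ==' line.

Walk:
N0 x:[27,89/2] y:[67/2,48] z:[97/3,131/3] -> hit [67/2,131/3], descend [3, 5, 7, 9]
  N3 x:[32,71/2] y:[69/2,37] z:[101/3,106/3] -> hit [69/2,106/3], descend [8, 13]
    N8 x:[32,65/2] y:[69/2,37] z:[101/3,35] -> miss, prune
    N13 x:[35,71/2] y:[69/2,71/2] z:[34,106/3] -> hit [35,106/3] leaf, test {P6@t=35}
  N5 x:[27,71/2] y:[67/2,77/2] z:[39,131/3] -> miss, prune
  N7 x:[40,89/2] y:[35,41] z:[36,127/3] -> hit [40,41], descend [1, 10, 14]
    N1 x:[83/2,89/2] y:[81/2,41] z:[113/3,115/3] -> miss, prune
    N10 x:[40,42] y:[77/2,41] z:[122/3,127/3] -> hit [122/3,41] leaf, test {P5@t=122/3}
    N14 x:[83/2,43] y:[35,75/2] z:[36,109/3] -> miss, prune
  N9 x:[38,85/2] y:[91/2,48] z:[97/3,35] -> miss, prune

order=[0, 3, 8, 13, 5, 7, 1, 10, 14, 9]  |boxes|=10  |leaves|=2  hit=P6

== RESULT ==
10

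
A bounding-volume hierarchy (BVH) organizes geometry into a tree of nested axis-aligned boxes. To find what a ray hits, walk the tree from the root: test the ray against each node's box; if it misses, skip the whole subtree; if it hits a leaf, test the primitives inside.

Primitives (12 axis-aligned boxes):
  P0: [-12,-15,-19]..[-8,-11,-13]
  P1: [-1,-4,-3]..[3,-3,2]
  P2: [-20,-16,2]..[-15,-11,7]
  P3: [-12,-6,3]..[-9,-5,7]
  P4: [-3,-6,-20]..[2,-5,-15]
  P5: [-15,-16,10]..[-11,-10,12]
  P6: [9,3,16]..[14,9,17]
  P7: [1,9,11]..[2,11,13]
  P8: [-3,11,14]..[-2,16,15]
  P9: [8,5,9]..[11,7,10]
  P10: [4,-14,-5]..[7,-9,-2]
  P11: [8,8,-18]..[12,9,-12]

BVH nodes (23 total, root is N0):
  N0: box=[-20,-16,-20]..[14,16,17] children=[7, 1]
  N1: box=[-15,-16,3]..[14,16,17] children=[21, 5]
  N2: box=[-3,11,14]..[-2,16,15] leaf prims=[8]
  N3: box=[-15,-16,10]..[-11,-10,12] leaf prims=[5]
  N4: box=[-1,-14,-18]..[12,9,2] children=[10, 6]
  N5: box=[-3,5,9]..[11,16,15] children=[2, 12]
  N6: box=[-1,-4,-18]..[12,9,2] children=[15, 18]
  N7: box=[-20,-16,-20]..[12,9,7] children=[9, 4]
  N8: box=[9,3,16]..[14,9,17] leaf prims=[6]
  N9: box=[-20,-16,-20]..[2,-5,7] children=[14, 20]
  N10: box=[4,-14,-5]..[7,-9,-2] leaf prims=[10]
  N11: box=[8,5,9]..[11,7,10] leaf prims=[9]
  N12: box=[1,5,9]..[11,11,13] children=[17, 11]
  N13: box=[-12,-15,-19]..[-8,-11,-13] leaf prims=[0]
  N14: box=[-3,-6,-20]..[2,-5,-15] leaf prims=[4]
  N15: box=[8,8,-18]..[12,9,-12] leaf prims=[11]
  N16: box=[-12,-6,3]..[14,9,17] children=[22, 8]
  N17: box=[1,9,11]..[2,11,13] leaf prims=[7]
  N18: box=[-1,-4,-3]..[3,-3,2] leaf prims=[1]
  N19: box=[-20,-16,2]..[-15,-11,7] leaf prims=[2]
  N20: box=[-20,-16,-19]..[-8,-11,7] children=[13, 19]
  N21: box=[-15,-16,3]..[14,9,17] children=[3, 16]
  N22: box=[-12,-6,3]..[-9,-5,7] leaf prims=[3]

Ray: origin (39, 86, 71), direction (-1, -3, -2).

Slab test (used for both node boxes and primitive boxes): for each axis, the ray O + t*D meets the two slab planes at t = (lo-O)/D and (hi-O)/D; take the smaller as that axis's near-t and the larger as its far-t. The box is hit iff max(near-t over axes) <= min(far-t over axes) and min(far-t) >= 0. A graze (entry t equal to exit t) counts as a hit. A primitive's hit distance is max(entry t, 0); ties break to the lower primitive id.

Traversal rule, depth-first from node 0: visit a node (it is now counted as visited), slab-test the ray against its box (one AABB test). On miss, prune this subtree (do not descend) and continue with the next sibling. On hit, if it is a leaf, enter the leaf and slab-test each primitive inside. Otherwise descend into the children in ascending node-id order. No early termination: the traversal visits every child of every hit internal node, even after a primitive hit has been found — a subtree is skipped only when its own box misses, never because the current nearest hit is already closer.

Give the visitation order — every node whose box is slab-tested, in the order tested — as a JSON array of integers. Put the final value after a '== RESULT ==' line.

Traverse from the root:
N0 x:[25,59] y:[70/3,34] z:[27,91/2] -> hit [27,34], descend [1, 7]
  N1 x:[25,54] y:[70/3,34] z:[27,34] -> hit [27,34], descend [5, 21]
    N5 x:[28,42] y:[70/3,27] z:[28,31] -> miss, prune
    N21 x:[25,54] y:[77/3,34] z:[27,34] -> hit [27,34], descend [3, 16]
      N3 x:[50,54] y:[32,34] z:[59/2,61/2] -> miss, prune
      N16 x:[25,51] y:[77/3,92/3] z:[27,34] -> hit [27,92/3], descend [8, 22]
        N8 x:[25,30] y:[77/3,83/3] z:[27,55/2] -> hit [27,55/2] leaf, test {P6@t=27}
        N22 x:[48,51] y:[91/3,92/3] z:[32,34] -> miss, prune
  N7 x:[27,59] y:[77/3,34] z:[32,91/2] -> hit [32,34], descend [4, 9]
    N4 x:[27,40] y:[77/3,100/3] z:[69/2,89/2] -> miss, prune
    N9 x:[37,59] y:[91/3,34] z:[32,91/2] -> miss, prune

11 AABB tests over nodes [0, 1, 5, 21, 3, 16, 8, 22, 7, 4, 9]; 1 leaf entered; closest P6.

== RESULT ==
[0, 1, 5, 21, 3, 16, 8, 22, 7, 4, 9]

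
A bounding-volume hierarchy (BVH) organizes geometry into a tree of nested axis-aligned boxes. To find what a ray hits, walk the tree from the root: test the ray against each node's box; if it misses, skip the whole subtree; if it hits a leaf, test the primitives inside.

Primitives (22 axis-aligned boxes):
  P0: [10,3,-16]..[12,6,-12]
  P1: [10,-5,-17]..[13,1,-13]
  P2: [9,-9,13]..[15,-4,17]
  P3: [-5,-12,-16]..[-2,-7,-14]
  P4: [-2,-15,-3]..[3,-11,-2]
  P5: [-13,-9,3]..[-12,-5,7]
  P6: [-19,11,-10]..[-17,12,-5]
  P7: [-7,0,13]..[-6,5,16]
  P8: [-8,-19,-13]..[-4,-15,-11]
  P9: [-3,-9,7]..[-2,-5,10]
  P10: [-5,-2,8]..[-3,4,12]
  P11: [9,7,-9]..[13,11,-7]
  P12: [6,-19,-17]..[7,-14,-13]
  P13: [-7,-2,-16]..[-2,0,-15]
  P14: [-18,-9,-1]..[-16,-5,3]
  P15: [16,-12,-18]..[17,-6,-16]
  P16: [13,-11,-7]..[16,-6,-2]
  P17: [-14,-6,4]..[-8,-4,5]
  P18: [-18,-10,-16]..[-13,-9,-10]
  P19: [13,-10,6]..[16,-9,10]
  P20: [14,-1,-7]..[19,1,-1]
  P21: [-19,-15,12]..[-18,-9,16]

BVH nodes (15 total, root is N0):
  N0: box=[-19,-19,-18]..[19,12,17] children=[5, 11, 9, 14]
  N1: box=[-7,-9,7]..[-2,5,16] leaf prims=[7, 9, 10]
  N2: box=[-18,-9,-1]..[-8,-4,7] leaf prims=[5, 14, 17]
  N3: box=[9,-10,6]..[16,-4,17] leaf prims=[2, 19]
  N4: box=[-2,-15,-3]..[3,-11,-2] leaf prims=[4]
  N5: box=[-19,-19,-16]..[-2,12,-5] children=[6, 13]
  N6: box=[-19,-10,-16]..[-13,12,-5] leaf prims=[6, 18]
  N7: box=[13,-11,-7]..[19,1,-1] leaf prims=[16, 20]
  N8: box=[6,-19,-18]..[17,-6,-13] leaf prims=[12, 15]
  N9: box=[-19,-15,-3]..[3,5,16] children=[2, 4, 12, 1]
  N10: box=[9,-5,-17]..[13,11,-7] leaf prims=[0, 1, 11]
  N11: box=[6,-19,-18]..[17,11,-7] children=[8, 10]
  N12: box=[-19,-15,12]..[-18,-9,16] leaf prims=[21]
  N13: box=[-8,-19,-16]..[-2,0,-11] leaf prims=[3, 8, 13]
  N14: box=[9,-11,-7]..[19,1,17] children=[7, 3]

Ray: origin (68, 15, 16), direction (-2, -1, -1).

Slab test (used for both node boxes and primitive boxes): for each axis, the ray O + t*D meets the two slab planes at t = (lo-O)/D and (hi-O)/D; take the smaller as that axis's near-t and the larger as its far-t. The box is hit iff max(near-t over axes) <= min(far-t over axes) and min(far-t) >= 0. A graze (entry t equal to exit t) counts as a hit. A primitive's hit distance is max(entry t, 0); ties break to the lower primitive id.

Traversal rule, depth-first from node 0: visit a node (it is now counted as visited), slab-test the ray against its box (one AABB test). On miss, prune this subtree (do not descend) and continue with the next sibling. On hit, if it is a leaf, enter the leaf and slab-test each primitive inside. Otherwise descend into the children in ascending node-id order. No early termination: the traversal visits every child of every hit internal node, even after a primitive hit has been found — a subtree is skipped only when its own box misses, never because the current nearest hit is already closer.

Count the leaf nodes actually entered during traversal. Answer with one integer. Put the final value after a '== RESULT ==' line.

Trace the traversal:
N0 x:[49/2,87/2] y:[3,34] z:[-1,34] -> hit [49/2,34], descend [5, 9, 11, 14]
  N5 x:[35,87/2] y:[3,34] z:[21,32] -> miss, prune
  N9 x:[65/2,87/2] y:[10,30] z:[0,19] -> miss, prune
  N11 x:[51/2,31] y:[4,34] z:[23,34] -> hit [51/2,31], descend [8, 10]
    N8 x:[51/2,31] y:[21,34] z:[29,34] -> hit [29,31] leaf, test {P12@t=61/2, P15(miss)}
    N10 x:[55/2,59/2] y:[4,20] z:[23,33] -> miss, prune
  N14 x:[49/2,59/2] y:[14,26] z:[-1,23] -> miss, prune

Summary -> nodes [0, 5, 9, 11, 8, 10, 14]; box-tests=7; leaf-entries=1; first=P12

== RESULT ==
1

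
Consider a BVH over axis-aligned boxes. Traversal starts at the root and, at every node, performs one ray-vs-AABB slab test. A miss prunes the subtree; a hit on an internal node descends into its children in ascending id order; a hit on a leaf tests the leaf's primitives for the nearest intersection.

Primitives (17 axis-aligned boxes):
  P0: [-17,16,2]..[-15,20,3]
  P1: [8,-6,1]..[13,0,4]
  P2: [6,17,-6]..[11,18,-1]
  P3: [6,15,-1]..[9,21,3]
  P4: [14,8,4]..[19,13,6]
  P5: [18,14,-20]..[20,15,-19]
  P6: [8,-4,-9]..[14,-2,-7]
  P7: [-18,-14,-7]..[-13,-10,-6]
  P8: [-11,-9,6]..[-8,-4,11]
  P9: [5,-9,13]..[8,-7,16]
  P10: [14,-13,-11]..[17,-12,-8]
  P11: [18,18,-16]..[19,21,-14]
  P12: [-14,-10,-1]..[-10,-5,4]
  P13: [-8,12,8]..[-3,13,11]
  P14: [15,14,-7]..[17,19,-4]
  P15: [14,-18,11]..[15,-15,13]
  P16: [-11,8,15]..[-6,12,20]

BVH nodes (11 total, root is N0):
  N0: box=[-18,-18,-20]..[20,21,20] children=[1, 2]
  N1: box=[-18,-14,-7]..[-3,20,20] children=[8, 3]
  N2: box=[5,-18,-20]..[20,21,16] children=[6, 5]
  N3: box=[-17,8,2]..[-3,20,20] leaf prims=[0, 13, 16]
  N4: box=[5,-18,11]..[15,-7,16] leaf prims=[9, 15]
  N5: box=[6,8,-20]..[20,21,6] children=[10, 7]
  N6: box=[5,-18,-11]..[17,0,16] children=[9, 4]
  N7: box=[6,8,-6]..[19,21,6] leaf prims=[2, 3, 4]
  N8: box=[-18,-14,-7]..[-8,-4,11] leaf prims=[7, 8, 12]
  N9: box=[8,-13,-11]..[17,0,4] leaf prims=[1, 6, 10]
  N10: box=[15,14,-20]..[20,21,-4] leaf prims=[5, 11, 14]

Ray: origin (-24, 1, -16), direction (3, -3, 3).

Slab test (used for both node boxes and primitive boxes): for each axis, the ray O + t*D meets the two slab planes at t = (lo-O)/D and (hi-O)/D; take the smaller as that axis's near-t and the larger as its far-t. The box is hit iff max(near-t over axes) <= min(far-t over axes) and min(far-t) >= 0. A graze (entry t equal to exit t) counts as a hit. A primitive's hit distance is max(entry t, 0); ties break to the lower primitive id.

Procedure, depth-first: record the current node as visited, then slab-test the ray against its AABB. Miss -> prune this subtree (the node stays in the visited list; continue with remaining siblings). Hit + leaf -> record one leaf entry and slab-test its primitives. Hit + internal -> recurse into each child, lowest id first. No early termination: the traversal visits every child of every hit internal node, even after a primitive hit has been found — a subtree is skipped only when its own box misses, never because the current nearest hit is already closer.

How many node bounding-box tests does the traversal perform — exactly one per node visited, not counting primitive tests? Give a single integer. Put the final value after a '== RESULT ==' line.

Walk:
N0 x:[2,44/3] y:[-20/3,19/3] z:[-4/3,12] -> hit [2,19/3], descend [1, 2]
  N1 x:[2,7] y:[-19/3,5] z:[3,12] -> hit [3,5], descend [3, 8]
    N3 x:[7/3,7] y:[-19/3,-7/3] z:[6,12] -> miss, prune
    N8 x:[2,16/3] y:[5/3,5] z:[3,9] -> hit [3,5] leaf, test {P7(miss), P8(miss), P12(miss)}
  N2 x:[29/3,44/3] y:[-20/3,19/3] z:[-4/3,32/3] -> miss, prune

Visited [0, 1, 3, 8, 2]. Tests: 5 box, 1 leaf. Nearest: miss.

== RESULT ==
5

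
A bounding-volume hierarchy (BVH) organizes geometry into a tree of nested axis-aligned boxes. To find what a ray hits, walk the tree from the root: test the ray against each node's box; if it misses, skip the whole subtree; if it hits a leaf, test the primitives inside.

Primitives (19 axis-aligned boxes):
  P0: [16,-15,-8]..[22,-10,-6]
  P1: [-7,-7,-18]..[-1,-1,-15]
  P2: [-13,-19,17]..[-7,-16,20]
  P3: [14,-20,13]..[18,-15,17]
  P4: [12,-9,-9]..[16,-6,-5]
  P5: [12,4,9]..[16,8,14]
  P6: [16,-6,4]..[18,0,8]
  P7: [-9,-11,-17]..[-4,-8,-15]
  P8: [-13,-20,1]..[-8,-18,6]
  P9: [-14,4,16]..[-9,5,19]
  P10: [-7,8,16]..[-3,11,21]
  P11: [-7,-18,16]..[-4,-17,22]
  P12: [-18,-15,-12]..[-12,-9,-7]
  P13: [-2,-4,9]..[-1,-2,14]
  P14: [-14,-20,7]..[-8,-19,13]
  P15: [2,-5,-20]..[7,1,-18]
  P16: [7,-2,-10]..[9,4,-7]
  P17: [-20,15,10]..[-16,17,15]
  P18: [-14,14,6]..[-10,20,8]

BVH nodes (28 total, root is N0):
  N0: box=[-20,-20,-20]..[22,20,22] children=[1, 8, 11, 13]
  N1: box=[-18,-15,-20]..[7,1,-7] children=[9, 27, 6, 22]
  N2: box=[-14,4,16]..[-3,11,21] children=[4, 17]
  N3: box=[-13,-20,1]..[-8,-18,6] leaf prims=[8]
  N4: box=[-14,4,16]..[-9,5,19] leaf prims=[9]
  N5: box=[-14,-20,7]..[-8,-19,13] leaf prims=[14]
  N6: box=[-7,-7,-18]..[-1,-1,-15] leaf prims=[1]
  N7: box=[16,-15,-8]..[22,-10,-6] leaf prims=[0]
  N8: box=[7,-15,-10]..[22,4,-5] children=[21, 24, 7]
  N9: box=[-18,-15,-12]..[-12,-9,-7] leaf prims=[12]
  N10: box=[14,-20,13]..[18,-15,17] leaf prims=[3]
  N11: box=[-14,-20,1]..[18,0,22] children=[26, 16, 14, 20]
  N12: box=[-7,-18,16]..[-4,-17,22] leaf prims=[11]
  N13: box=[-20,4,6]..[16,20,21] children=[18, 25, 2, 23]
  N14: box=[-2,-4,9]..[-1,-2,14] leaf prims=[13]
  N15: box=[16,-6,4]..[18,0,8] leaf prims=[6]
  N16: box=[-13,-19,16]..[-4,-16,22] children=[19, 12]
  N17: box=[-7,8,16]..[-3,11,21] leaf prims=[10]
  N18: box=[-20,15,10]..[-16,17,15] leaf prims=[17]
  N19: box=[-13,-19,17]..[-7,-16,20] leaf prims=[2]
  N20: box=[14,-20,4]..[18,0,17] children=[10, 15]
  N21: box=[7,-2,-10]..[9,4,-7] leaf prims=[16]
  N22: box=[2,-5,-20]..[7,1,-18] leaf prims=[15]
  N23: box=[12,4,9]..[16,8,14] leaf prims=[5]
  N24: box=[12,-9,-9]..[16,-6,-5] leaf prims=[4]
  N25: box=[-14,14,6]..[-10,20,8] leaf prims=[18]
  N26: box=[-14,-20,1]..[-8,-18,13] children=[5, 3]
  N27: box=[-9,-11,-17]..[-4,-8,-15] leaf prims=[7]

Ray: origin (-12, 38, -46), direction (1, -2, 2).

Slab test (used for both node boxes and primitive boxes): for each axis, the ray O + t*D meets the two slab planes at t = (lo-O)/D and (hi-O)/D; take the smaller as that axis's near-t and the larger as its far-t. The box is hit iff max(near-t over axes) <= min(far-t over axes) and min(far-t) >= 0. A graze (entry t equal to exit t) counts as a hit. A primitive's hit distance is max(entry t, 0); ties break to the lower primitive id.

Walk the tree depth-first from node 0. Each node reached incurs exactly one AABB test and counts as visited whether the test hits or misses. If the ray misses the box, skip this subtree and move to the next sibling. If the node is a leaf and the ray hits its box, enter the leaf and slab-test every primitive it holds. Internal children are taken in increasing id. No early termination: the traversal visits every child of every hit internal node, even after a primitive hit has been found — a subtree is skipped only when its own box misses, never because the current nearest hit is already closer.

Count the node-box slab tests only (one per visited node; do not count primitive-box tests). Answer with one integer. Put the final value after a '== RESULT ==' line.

Trace the traversal:
N0 x:[-8,34] y:[9,29] z:[13,34] -> hit [13,29], descend [1, 8, 11, 13]
  N1 x:[-6,19] y:[37/2,53/2] z:[13,39/2] -> hit [37/2,19], descend [6, 9, 22, 27]
    N6 x:[5,11] y:[39/2,45/2] z:[14,31/2] -> miss, prune
    N9 x:[-6,0] y:[47/2,53/2] z:[17,39/2] -> miss, prune
    N22 x:[14,19] y:[37/2,43/2] z:[13,14] -> miss, prune
    N27 x:[3,8] y:[23,49/2] z:[29/2,31/2] -> miss, prune
  N8 x:[19,34] y:[17,53/2] z:[18,41/2] -> hit [19,41/2], descend [7, 21, 24]
    N7 x:[28,34] y:[24,53/2] z:[19,20] -> miss, prune
    N21 x:[19,21] y:[17,20] z:[18,39/2] -> hit [19,39/2] leaf, test {P16@t=19}
    N24 x:[24,28] y:[22,47/2] z:[37/2,41/2] -> miss, prune
  N11 x:[-2,30] y:[19,29] z:[47/2,34] -> hit [47/2,29], descend [14, 16, 20, 26]
    N14 x:[10,11] y:[20,21] z:[55/2,30] -> miss, prune
    N16 x:[-1,8] y:[27,57/2] z:[31,34] -> miss, prune
    N20 x:[26,30] y:[19,29] z:[25,63/2] -> hit [26,29], descend [10, 15]
      N10 x:[26,30] y:[53/2,29] z:[59/2,63/2] -> miss, prune
      N15 x:[28,30] y:[19,22] z:[25,27] -> miss, prune
    N26 x:[-2,4] y:[28,29] z:[47/2,59/2] -> miss, prune
  N13 x:[-8,28] y:[9,17] z:[26,67/2] -> miss, prune

18 AABB tests over nodes [0, 1, 6, 9, 22, 27, 8, 7, 21, 24, 11, 14, 16, 20, 10, 15, 26, 13]; 1 leaf entered; closest P16.

== RESULT ==
18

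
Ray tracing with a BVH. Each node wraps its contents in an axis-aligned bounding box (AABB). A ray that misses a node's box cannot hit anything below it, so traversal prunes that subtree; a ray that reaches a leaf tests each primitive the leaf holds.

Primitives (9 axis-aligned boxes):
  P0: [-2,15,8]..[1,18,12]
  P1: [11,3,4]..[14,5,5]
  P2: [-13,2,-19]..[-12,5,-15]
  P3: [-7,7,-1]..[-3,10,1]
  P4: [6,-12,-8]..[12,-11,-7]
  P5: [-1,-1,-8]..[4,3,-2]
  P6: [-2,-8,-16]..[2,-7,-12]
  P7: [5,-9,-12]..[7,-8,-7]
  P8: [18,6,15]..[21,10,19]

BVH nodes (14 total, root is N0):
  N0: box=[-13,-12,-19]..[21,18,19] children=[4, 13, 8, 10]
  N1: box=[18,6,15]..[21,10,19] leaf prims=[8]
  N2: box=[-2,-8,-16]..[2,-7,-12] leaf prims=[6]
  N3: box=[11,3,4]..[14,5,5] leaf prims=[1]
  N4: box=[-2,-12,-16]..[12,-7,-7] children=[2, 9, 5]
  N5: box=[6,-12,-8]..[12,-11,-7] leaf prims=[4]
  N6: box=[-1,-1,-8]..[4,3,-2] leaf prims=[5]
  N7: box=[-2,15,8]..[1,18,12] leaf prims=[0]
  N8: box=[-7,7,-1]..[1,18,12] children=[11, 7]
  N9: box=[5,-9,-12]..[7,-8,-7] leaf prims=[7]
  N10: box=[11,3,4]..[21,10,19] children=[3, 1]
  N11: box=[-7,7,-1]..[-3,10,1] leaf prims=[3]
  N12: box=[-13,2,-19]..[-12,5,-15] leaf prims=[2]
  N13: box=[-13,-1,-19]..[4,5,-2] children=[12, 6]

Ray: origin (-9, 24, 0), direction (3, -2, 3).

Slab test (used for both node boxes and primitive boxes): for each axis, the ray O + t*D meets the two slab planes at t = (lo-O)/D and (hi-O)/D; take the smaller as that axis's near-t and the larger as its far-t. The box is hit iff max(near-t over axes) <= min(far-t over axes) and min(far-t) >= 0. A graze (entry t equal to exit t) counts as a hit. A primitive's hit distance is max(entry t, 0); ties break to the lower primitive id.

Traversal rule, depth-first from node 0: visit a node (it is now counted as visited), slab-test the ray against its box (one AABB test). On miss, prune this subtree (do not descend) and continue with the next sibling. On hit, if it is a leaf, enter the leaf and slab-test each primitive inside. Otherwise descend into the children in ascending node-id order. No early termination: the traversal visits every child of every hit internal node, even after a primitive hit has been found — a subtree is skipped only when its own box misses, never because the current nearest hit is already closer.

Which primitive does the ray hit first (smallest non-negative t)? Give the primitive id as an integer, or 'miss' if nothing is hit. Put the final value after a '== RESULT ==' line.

Walk:
N0 x:[-4/3,10] y:[3,18] z:[-19/3,19/3] -> hit [3,19/3], descend [4, 8, 10, 13]
  N4 x:[7/3,7] y:[31/2,18] z:[-16/3,-7/3] -> miss, prune
  N8 x:[2/3,10/3] y:[3,17/2] z:[-1/3,4] -> hit [3,10/3], descend [7, 11]
    N7 x:[7/3,10/3] y:[3,9/2] z:[8/3,4] -> hit [3,10/3] leaf, test {P0@t=3}
    N11 x:[2/3,2] y:[7,17/2] z:[-1/3,1/3] -> miss, prune
  N10 x:[20/3,10] y:[7,21/2] z:[4/3,19/3] -> miss, prune
  N13 x:[-4/3,13/3] y:[19/2,25/2] z:[-19/3,-2/3] -> miss, prune

Summary -> nodes [0, 4, 8, 7, 11, 10, 13]; box-tests=7; leaf-entries=1; first=P0

== RESULT ==
0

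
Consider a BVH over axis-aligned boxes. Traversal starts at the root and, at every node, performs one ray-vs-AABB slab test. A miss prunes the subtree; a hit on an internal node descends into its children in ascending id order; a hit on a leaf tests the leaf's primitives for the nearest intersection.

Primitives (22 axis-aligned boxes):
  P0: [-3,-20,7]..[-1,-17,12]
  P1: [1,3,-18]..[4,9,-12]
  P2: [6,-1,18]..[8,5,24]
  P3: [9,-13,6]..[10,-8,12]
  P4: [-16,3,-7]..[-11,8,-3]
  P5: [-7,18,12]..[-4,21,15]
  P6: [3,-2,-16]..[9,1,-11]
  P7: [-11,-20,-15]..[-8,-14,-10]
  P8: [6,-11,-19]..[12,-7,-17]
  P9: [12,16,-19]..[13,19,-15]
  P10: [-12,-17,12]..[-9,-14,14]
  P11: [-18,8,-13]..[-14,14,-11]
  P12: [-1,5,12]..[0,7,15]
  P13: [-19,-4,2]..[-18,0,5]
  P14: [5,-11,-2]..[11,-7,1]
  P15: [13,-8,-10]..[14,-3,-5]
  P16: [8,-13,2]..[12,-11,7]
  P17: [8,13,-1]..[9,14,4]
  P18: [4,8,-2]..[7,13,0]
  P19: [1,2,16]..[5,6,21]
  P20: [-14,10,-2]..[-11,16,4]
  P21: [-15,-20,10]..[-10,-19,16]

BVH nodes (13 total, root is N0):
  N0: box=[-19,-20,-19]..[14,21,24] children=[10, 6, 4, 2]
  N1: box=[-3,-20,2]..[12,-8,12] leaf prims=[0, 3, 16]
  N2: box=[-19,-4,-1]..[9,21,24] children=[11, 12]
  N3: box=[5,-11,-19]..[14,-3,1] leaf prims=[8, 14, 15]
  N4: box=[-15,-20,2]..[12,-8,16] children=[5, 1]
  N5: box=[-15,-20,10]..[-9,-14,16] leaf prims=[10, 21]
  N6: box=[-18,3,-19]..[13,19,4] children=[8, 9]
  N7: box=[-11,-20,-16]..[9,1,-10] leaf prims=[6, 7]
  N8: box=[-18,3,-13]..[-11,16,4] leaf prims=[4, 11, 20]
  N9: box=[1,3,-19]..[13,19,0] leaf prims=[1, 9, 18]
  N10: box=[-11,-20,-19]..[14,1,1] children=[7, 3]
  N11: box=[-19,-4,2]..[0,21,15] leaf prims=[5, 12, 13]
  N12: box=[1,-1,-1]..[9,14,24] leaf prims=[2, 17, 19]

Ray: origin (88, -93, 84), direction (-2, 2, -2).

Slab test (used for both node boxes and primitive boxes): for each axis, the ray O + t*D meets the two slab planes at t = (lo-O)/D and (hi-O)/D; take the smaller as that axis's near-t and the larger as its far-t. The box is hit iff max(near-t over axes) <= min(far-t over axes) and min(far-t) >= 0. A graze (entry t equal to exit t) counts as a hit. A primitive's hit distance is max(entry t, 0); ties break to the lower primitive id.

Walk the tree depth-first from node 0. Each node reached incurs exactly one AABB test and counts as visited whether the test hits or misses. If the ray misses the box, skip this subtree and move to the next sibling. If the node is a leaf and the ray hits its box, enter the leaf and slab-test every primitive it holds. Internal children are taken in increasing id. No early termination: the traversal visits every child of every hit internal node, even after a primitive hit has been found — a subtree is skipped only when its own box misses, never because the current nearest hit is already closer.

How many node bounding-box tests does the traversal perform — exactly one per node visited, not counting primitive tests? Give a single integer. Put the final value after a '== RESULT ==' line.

Traverse from the root:
N0 x:[37,107/2] y:[73/2,57] z:[30,103/2] -> hit [37,103/2], descend [2, 4, 6, 10]
  N2 x:[79/2,107/2] y:[89/2,57] z:[30,85/2] -> miss, prune
  N4 x:[38,103/2] y:[73/2,85/2] z:[34,41] -> hit [38,41], descend [1, 5]
    N1 x:[38,91/2] y:[73/2,85/2] z:[36,41] -> hit [38,41] leaf, test {P0(miss), P3(miss), P16@t=40}
    N5 x:[97/2,103/2] y:[73/2,79/2] z:[34,37] -> miss, prune
  N6 x:[75/2,53] y:[48,56] z:[40,103/2] -> hit [48,103/2], descend [8, 9]
    N8 x:[99/2,53] y:[48,109/2] z:[40,97/2] -> miss, prune
    N9 x:[75/2,87/2] y:[48,56] z:[42,103/2] -> miss, prune
  N10 x:[37,99/2] y:[73/2,47] z:[83/2,103/2] -> hit [83/2,47], descend [3, 7]
    N3 x:[37,83/2] y:[41,45] z:[83/2,103/2] -> hit [83/2,83/2] leaf, test {P8(miss), P14@t=83/2, P15(miss)}
    N7 x:[79/2,99/2] y:[73/2,47] z:[47,50] -> hit [47,47] leaf, test {P6(miss), P7(miss)}

order=[0, 2, 4, 1, 5, 6, 8, 9, 10, 3, 7]  |boxes|=11  |leaves|=3  hit=P16

== RESULT ==
11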